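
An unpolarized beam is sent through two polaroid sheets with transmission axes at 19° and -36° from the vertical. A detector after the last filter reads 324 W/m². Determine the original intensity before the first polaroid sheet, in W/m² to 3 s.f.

I₀ ≈ 1970 W/m²

Unpolarized light through the first polarizer → I₁ = ½ I₀, now polarized at 19°.
I₂ = I₁ cos²(-36° − 19°) = 0.5 I₀ · cos²(55°) = 0.1645 I₀.
So 324 W/m² = 0.1645 I₀, giving I₀ = 324/0.1645 = 1970 W/m².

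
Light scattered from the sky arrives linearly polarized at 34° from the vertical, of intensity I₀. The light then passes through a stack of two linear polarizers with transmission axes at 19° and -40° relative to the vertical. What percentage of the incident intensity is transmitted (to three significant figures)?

≈ 24.7%

I₁ = I₀ cos²(19° − 34°) = I₀ cos²(15°) = 0.933 I₀.
I₂ = I₁ cos²(-40° − 19°) = 0.933 I₀ · cos²(59°) = 0.2475 I₀.
That is 24.75% of the incident intensity.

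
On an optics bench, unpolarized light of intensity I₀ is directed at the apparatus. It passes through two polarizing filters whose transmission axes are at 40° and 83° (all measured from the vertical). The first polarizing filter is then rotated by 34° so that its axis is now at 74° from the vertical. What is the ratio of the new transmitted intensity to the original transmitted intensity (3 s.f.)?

I_new/I_old ≈ 1.82

Before rotation:
Unpolarized light through the first polarizer → I₁ = ½ I₀, now polarized at 40°.
I₂ = I₁ cos²(83° − 40°) = 0.5 I₀ · cos²(43°) = 0.2674 I₀.
After rotation:
Unpolarized light through the first polarizer → I₁ = ½ I₀, now polarized at 74°.
I₂ = I₁ cos²(83° − 74°) = 0.5 I₀ · cos²(9°) = 0.4878 I₀.
Ratio = 0.4878 / 0.2674 = 1.824.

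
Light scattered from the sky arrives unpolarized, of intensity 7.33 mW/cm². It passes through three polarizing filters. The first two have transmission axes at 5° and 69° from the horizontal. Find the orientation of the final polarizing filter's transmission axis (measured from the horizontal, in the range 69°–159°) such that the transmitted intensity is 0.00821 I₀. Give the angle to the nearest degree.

θ ≈ 142°

Unpolarized light through the first polarizer → I₁ = ½ I₀, now polarized at 5°.
I₂ = I₁ cos²(69° − 5°) = 0.5 I₀ · cos²(64°) = 0.09608 I₀.
Need I₃/I₀ = 0.00821, so cos²(θ − 69°) = 0.00821 / 0.09608 = 0.08545.
θ − 69° = arccos(√0.08545) = 73.0°, giving θ ≈ 69 + 73.0 = 142.0°.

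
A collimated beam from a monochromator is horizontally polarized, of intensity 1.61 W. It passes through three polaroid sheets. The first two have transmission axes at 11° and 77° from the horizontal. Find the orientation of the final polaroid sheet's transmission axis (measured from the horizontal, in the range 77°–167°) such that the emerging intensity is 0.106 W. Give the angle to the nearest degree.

θ ≈ 127°

I₁ = I₀ cos²(11° − 0°) = I₀ cos²(11°) = 0.9636 I₀.
I₂ = I₁ cos²(77° − 11°) = 0.9636 I₀ · cos²(66°) = 0.1594 I₀.
Target fraction: 0.106 / 1.61 W = 0.06584 of I₀.
Need I₃/I₀ = 0.06584, so cos²(θ − 77°) = 0.06584 / 0.1594 = 0.413.
θ − 77° = arccos(√0.413) = 50.0°, giving θ ≈ 77 + 50.0 = 127.0°.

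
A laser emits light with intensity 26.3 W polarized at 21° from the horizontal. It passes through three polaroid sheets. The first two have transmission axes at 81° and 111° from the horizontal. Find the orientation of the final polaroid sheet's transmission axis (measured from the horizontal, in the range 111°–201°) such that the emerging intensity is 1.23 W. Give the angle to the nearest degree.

θ ≈ 171°

I₁ = I₀ cos²(81° − 21°) = I₀ cos²(60°) = 0.25 I₀.
I₂ = I₁ cos²(111° − 81°) = 0.25 I₀ · cos²(30°) = 0.1875 I₀.
Target fraction: 1.23 / 26.3 W = 0.04677 of I₀.
Need I₃/I₀ = 0.04677, so cos²(θ − 111°) = 0.04677 / 0.1875 = 0.2494.
θ − 111° = arccos(√0.2494) = 60.0°, giving θ ≈ 111 + 60.0 = 171.0°.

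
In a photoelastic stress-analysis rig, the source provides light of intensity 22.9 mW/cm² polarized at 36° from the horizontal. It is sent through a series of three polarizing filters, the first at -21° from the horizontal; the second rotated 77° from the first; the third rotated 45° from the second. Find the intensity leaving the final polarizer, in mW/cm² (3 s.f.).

I ≈ 0.172 mW/cm²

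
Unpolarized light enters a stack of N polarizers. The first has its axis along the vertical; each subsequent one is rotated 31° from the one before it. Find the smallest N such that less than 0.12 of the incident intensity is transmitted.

First polarizer halves the unpolarized light: factor 1/2.
Each further stage multiplies by cos²(31°) = 0.7347.
After N polarizers: T = 0.5·0.7347^(N−1). Require T < 0.12 ⇒ N−1 > ln(0.12/0.5)/ln(0.7347) = 4.63, so N−1 ≥ 5 and N = 6.
Check: N=6 gives T = 0.1071 < 0.12; N=5 gives T = 0.1457.

N = 6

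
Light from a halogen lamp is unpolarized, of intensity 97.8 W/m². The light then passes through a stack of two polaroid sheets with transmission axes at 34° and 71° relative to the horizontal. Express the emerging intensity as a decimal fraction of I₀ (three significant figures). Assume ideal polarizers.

Unpolarized light through the first polarizer → I₁ = 97.8 W/m²/2 = 48.9 W/m², polarized at 34°.
I₂ = I₁ · cos²(37°) = 48.9 · 0.6378 = 31.19 W/m².
Transmitted fraction = 0.3189.

I/I₀ ≈ 0.319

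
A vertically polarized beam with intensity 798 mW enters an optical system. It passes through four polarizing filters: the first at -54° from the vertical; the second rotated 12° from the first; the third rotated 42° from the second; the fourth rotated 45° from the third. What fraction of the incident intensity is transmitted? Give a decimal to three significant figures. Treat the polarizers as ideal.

I/I₀ ≈ 0.0913

I₁ = 798 mW · cos²(54°) = 275.7 mW.
I₂ = I₁ · cos²(12°) = 275.7 · 0.9568 = 263.8 mW.
I₃ = I₂ · cos²(42°) = 263.8 · 0.5523 = 145.7 mW.
I₄ = I₃ · cos²(45°) = 145.7 · 0.5 = 72.84 mW.
Transmitted fraction = 0.09128.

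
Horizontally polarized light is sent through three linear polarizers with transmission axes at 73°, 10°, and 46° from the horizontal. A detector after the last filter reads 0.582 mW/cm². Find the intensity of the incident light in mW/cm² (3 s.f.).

I₀ ≈ 50.5 mW/cm²

I₁ = I₀ cos²(73° − 0°) = I₀ cos²(73°) = 0.08548 I₀.
I₂ = I₁ cos²(10° − 73°) = 0.08548 I₀ · cos²(63°) = 0.01762 I₀.
I₃ = I₂ cos²(46° − 10°) = 0.01762 I₀ · cos²(36°) = 0.01153 I₀.
So 0.582 mW/cm² = 0.01153 I₀, giving I₀ = 0.582/0.01153 = 50.47 mW/cm².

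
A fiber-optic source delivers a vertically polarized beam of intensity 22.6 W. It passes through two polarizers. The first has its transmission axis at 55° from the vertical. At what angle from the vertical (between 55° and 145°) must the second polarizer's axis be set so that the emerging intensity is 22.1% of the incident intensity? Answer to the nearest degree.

I₁ = I₀ cos²(55° − 0°) = I₀ cos²(55°) = 0.329 I₀.
Need I₂/I₀ = 0.221, so cos²(θ − 55°) = 0.221 / 0.329 = 0.6718.
θ − 55° = arccos(√0.6718) = 35.0°, giving θ ≈ 55 + 35.0 = 90.0°.

θ ≈ 90°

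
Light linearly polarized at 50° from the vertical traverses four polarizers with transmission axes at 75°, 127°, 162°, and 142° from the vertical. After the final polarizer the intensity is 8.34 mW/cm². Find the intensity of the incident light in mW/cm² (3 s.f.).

I₀ ≈ 45.2 mW/cm²

By Malus's law, I₁ = I₀ cos²(75° − 50°) = I₀ cos²(25°) = 0.8214 I₀.
I₂ = I₁ cos²(127° − 75°) = 0.8214 I₀ · cos²(52°) = 0.3113 I₀.
I₃ = I₂ cos²(162° − 127°) = 0.3113 I₀ · cos²(35°) = 0.2089 I₀.
I₄ = I₃ cos²(142° − 162°) = 0.2089 I₀ · cos²(20°) = 0.1845 I₀.
So 8.34 mW/cm² = 0.1845 I₀, giving I₀ = 8.34/0.1845 = 45.21 mW/cm².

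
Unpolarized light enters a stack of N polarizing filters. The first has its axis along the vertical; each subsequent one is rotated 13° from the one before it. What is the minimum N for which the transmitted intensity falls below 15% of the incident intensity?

First polarizer halves the unpolarized light: factor 1/2.
Each further stage multiplies by cos²(13°) = 0.9494.
After N polarizers: T = 0.5·0.9494^(N−1). Require T < 0.15 ⇒ N−1 > ln(0.15/0.5)/ln(0.9494) = 23.19, so N−1 ≥ 24 and N = 25.
Check: N=25 gives T = 0.1438 < 0.15; N=24 gives T = 0.1515.

N = 25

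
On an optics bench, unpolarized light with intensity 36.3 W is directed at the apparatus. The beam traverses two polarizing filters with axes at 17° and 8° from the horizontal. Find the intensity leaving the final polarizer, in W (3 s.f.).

I ≈ 17.7 W

Unpolarized light through the first polarizer → I₁ = 36.3 W/2 = 18.15 W, polarized at 17°.
I₂ = I₁ · cos²(9°) = 18.15 · 0.9755 = 17.71 W.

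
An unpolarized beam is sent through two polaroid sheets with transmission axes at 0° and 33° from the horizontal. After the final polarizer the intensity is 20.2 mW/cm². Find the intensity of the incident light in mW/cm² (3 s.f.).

I₀ ≈ 57.4 mW/cm²

Unpolarized light through the first polarizer → I₁ = ½ I₀, now polarized at 0°.
I₂ = I₁ cos²(33° − 0°) = 0.5 I₀ · cos²(33°) = 0.3517 I₀.
So 20.2 mW/cm² = 0.3517 I₀, giving I₀ = 20.2/0.3517 = 57.44 mW/cm².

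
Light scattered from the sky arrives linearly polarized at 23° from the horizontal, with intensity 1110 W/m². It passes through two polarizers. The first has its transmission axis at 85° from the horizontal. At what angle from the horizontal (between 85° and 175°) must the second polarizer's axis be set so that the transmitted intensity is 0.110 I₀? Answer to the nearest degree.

θ ≈ 130°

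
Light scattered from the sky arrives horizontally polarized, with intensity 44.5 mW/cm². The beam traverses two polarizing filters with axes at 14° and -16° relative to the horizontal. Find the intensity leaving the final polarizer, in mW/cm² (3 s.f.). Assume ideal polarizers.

I ≈ 31.4 mW/cm²

By Malus's law, I₁ = 44.5 mW/cm² · cos²(14°) = 41.9 mW/cm².
I₂ = I₁ · cos²(30°) = 41.9 · 0.75 = 31.42 mW/cm².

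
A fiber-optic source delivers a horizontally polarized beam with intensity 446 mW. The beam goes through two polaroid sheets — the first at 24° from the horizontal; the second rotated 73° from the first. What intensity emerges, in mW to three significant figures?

I ≈ 31.8 mW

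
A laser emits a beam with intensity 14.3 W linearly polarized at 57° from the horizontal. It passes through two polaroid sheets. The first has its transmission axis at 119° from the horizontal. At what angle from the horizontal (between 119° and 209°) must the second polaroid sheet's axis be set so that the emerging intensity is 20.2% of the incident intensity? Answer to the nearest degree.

θ ≈ 136°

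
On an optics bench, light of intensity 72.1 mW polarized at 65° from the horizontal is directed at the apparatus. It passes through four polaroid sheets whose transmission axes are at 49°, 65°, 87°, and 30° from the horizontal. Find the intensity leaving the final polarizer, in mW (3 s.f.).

I₁ = 72.1 mW · cos²(16°) = 66.62 mW.
I₂ = I₁ · cos²(16°) = 66.62 · 0.924 = 61.56 mW.
I₃ = I₂ · cos²(22°) = 61.56 · 0.8597 = 52.92 mW.
I₄ = I₃ · cos²(57°) = 52.92 · 0.2966 = 15.7 mW.

I ≈ 15.7 mW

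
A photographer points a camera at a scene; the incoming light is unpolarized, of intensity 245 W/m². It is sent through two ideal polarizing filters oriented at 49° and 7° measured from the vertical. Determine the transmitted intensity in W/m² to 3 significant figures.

I ≈ 67.7 W/m²

Unpolarized light through the first polarizer → I₁ = 245 W/m²/2 = 122.5 W/m², polarized at 49°.
I₂ = I₁ · cos²(42°) = 122.5 · 0.5523 = 67.65 W/m².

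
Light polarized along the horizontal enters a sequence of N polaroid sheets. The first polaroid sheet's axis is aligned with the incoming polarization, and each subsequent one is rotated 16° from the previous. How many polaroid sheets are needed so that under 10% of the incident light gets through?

First polarizer is aligned with the polarization: full transmission.
Each further stage multiplies by cos²(16°) = 0.924.
After N polarizers: T = 0.924^(N−1). Require T < 0.10 ⇒ N−1 > ln(0.10)/ln(0.924) = 29.14, so N−1 ≥ 30 and N = 31.
Check: N=31 gives T = 0.09343 < 0.10; N=30 gives T = 0.1011.

N = 31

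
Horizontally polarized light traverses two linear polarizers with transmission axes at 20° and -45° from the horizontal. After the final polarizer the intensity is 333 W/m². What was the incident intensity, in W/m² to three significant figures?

I₀ ≈ 2110 W/m²

I₁ = I₀ cos²(20° − 0°) = I₀ cos²(20°) = 0.883 I₀.
I₂ = I₁ cos²(-45° − 20°) = 0.883 I₀ · cos²(65°) = 0.1577 I₀.
So 333 W/m² = 0.1577 I₀, giving I₀ = 333/0.1577 = 2111 W/m².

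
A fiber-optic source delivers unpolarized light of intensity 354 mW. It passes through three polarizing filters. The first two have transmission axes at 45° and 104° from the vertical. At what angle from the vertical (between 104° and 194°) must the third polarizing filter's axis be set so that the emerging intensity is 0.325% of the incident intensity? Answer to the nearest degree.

Unpolarized light through the first polarizer → I₁ = ½ I₀, now polarized at 45°.
I₂ = I₁ cos²(104° − 45°) = 0.5 I₀ · cos²(59°) = 0.1326 I₀.
Need I₃/I₀ = 0.00325, so cos²(θ − 104°) = 0.00325 / 0.1326 = 0.0245.
θ − 104° = arccos(√0.0245) = 81.0°, giving θ ≈ 104 + 81.0 = 185.0°.

θ ≈ 185°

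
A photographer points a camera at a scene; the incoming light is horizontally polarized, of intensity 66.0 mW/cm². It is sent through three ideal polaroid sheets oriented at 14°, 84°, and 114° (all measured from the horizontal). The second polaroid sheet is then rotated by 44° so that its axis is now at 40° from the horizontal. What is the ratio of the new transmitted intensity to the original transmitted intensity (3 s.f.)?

Before rotation:
By Malus's law, I₁ = I₀ cos²(14° − 0°) = I₀ cos²(14°) = 0.9415 I₀.
I₂ = I₁ cos²(84° − 14°) = 0.9415 I₀ · cos²(70°) = 0.1101 I₀.
I₃ = I₂ cos²(114° − 84°) = 0.1101 I₀ · cos²(30°) = 0.0826 I₀.
After rotation:
I₁ = I₀ cos²(14° − 0°) = I₀ cos²(14°) = 0.9415 I₀.
I₂ = I₁ cos²(40° − 14°) = 0.9415 I₀ · cos²(26°) = 0.7606 I₀.
I₃ = I₂ cos²(114° − 40°) = 0.7606 I₀ · cos²(74°) = 0.05778 I₀.
Ratio = 0.05778 / 0.0826 = 0.6996.

I_new/I_old ≈ 0.700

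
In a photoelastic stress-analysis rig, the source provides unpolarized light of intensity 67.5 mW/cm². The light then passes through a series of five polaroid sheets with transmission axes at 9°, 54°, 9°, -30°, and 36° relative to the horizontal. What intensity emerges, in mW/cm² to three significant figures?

I ≈ 0.843 mW/cm²

Unpolarized light through the first polarizer → I₁ = 67.5 mW/cm²/2 = 33.75 mW/cm², polarized at 9°.
I₂ = I₁ · cos²(45°) = 33.75 · 0.5 = 16.88 mW/cm².
I₃ = I₂ · cos²(45°) = 16.88 · 0.5 = 8.438 mW/cm².
I₄ = I₃ · cos²(39°) = 8.438 · 0.604 = 5.096 mW/cm².
I₅ = I₄ · cos²(66°) = 5.096 · 0.1654 = 0.843 mW/cm².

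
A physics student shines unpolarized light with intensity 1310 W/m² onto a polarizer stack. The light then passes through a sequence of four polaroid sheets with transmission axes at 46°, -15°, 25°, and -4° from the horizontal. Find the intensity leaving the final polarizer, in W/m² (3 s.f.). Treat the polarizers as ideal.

I ≈ 69.1 W/m²

Unpolarized light through the first polarizer → I₁ = 1310 W/m²/2 = 655 W/m², polarized at 46°.
I₂ = I₁ · cos²(61°) = 655 · 0.235 = 154 W/m².
I₃ = I₂ · cos²(40°) = 154 · 0.5868 = 90.34 W/m².
I₄ = I₃ · cos²(29°) = 90.34 · 0.765 = 69.11 W/m².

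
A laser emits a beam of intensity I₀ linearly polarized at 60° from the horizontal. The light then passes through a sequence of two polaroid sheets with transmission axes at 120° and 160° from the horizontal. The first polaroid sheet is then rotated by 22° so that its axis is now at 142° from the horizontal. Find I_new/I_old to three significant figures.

I_new/I_old ≈ 0.119

Before rotation:
I₁ = I₀ cos²(120° − 60°) = I₀ cos²(60°) = 0.25 I₀.
I₂ = I₁ cos²(160° − 120°) = 0.25 I₀ · cos²(40°) = 0.1467 I₀.
After rotation:
I₁ = I₀ cos²(142° − 60°) = I₀ cos²(82°) = 0.01937 I₀.
I₂ = I₁ cos²(160° − 142°) = 0.01937 I₀ · cos²(18°) = 0.01752 I₀.
Ratio = 0.01752 / 0.1467 = 0.1194.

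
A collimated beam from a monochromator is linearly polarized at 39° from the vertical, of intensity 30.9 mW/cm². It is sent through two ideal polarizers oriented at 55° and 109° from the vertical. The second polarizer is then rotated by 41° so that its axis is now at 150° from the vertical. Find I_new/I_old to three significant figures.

Before rotation:
I₁ = I₀ cos²(55° − 39°) = I₀ cos²(16°) = 0.924 I₀.
I₂ = I₁ cos²(109° − 55°) = 0.924 I₀ · cos²(54°) = 0.3192 I₀.
After rotation:
I₁ = I₀ cos²(55° − 39°) = I₀ cos²(16°) = 0.924 I₀.
Angle between axes 1 and 2: 85°. I₂ = 0.924 I₀ · cos²(85°) = 0.007019 I₀.
Ratio = 0.007019 / 0.3192 = 0.02199.

I_new/I_old ≈ 0.0220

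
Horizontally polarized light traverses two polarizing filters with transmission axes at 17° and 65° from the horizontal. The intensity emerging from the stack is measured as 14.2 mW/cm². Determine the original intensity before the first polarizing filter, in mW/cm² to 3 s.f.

I₀ ≈ 34.7 mW/cm²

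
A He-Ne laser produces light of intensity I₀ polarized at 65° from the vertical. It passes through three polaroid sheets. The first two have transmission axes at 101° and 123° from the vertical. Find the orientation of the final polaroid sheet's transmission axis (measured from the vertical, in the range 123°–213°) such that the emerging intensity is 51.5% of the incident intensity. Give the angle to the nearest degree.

θ ≈ 140°

By Malus's law, I₁ = I₀ cos²(101° − 65°) = I₀ cos²(36°) = 0.6545 I₀.
I₂ = I₁ cos²(123° − 101°) = 0.6545 I₀ · cos²(22°) = 0.5627 I₀.
Need I₃/I₀ = 0.515, so cos²(θ − 123°) = 0.515 / 0.5627 = 0.9153.
θ − 123° = arccos(√0.9153) = 16.9°, giving θ ≈ 123 + 16.9 = 139.9°.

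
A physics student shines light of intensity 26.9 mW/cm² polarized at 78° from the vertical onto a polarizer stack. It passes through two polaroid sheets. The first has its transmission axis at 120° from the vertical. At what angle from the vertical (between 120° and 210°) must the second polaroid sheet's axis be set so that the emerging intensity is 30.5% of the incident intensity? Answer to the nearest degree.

θ ≈ 162°

I₁ = I₀ cos²(120° − 78°) = I₀ cos²(42°) = 0.5523 I₀.
Need I₂/I₀ = 0.305, so cos²(θ − 120°) = 0.305 / 0.5523 = 0.5523.
θ − 120° = arccos(√0.5523) = 42.0°, giving θ ≈ 120 + 42.0 = 162.0°.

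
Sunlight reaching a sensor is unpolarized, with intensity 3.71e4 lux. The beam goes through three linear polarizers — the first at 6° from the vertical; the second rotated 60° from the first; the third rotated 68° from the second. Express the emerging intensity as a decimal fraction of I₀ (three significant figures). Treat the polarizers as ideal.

I/I₀ ≈ 0.0175

Unpolarized light through the first polarizer → I₁ = 3.71e4 lux/2 = 1.855e+04 lux, polarized at 6°.
I₂ = I₁ · cos²(60°) = 1.855e+04 · 0.25 = 4638 lux.
I₃ = I₂ · cos²(68°) = 4638 · 0.1403 = 650.8 lux.
Transmitted fraction = 0.01754.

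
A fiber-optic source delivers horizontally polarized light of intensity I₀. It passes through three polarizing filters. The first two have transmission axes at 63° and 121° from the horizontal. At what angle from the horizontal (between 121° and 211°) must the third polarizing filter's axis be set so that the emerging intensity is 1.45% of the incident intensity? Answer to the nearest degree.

By Malus's law, I₁ = I₀ cos²(63° − 0°) = I₀ cos²(63°) = 0.2061 I₀.
I₂ = I₁ cos²(121° − 63°) = 0.2061 I₀ · cos²(58°) = 0.05788 I₀.
Need I₃/I₀ = 0.0145, so cos²(θ − 121°) = 0.0145 / 0.05788 = 0.2505.
θ − 121° = arccos(√0.2505) = 60.0°, giving θ ≈ 121 + 60.0 = 181.0°.

θ ≈ 181°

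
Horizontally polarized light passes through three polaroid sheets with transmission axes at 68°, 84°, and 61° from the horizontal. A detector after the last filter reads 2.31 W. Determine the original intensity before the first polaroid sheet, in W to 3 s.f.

I₀ ≈ 21.0 W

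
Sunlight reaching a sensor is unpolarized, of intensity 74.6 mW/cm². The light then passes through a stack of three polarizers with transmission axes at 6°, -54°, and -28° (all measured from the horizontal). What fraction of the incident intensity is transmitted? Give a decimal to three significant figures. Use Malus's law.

I/I₀ ≈ 0.101

Unpolarized light through the first polarizer → I₁ = 74.6 mW/cm²/2 = 37.3 mW/cm², polarized at 6°.
I₂ = I₁ · cos²(60°) = 37.3 · 0.25 = 9.325 mW/cm².
I₃ = I₂ · cos²(26°) = 9.325 · 0.8078 = 7.533 mW/cm².
Transmitted fraction = 0.101.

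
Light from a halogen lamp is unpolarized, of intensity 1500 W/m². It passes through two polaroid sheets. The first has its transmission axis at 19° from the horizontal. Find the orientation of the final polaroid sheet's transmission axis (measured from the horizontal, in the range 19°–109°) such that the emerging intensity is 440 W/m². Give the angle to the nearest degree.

Unpolarized light through the first polarizer → I₁ = ½ I₀, now polarized at 19°.
Target fraction: 440 / 1500 W/m² = 0.2933 of I₀.
Need I₂/I₀ = 0.2933, so cos²(θ − 19°) = 0.2933 / 0.5 = 0.5867.
θ − 19° = arccos(√0.5867) = 40.0°, giving θ ≈ 19 + 40.0 = 59.0°.

θ ≈ 59°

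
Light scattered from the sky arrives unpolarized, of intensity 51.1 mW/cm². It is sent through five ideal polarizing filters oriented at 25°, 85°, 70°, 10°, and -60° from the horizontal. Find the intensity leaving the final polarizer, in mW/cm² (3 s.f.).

Unpolarized light through the first polarizer → I₁ = 51.1 mW/cm²/2 = 25.55 mW/cm², polarized at 25°.
I₂ = I₁ · cos²(60°) = 25.55 · 0.25 = 6.388 mW/cm².
I₃ = I₂ · cos²(15°) = 6.388 · 0.933 = 5.96 mW/cm².
I₄ = I₃ · cos²(60°) = 5.96 · 0.25 = 1.49 mW/cm².
I₅ = I₄ · cos²(70°) = 1.49 · 0.117 = 0.1743 mW/cm².

I ≈ 0.174 mW/cm²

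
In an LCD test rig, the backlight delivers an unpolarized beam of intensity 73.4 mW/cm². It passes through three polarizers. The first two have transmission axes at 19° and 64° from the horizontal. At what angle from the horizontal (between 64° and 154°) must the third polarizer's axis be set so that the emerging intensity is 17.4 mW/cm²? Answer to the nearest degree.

Unpolarized light through the first polarizer → I₁ = ½ I₀, now polarized at 19°.
I₂ = I₁ cos²(64° − 19°) = 0.5 I₀ · cos²(45°) = 0.25 I₀.
Target fraction: 17.4 / 73.4 mW/cm² = 0.2371 of I₀.
Need I₃/I₀ = 0.2371, so cos²(θ − 64°) = 0.2371 / 0.25 = 0.9482.
θ − 64° = arccos(√0.9482) = 13.2°, giving θ ≈ 64 + 13.2 = 77.2°.

θ ≈ 77°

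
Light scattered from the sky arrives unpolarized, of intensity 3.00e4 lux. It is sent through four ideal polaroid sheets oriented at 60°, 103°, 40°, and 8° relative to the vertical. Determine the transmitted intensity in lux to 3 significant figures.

I ≈ 1190 lux

Unpolarized light through the first polarizer → I₁ = 3.00e4 lux/2 = 1.5e+04 lux, polarized at 60°.
I₂ = I₁ · cos²(43°) = 1.5e+04 · 0.5349 = 8023 lux.
I₃ = I₂ · cos²(63°) = 8023 · 0.2061 = 1654 lux.
I₄ = I₃ · cos²(32°) = 1654 · 0.7192 = 1189 lux.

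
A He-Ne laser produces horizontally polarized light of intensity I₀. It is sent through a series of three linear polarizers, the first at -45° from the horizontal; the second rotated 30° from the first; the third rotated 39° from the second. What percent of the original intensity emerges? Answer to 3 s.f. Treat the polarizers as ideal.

I₁ = I₀ cos²(-45° − 0°) = I₀ cos²(45°) = 0.5 I₀.
I₂ = I₁ cos²(30°) = 0.5 · 0.75 I₀ = 0.375 I₀.
I₃ = I₂ cos²(39°) = 0.375 · 0.604 I₀ = 0.2265 I₀.
That is 22.65% of the incident intensity.

≈ 22.6%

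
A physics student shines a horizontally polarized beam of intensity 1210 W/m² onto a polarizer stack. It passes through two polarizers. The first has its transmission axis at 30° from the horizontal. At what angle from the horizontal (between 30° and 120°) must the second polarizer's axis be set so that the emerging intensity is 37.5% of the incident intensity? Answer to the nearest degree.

θ ≈ 75°

By Malus's law, I₁ = I₀ cos²(30° − 0°) = I₀ cos²(30°) = 0.75 I₀.
Need I₂/I₀ = 0.375, so cos²(θ − 30°) = 0.375 / 0.75 = 0.5.
θ − 30° = arccos(√0.5) = 45.0°, giving θ ≈ 30 + 45.0 = 75.0°.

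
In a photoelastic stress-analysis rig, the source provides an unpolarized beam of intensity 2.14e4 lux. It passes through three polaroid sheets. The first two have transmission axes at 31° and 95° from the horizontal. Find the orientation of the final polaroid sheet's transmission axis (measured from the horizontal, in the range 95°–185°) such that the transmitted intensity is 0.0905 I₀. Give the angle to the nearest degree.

θ ≈ 109°

Unpolarized light through the first polarizer → I₁ = ½ I₀, now polarized at 31°.
I₂ = I₁ cos²(95° − 31°) = 0.5 I₀ · cos²(64°) = 0.09608 I₀.
Need I₃/I₀ = 0.0905, so cos²(θ − 95°) = 0.0905 / 0.09608 = 0.9419.
θ − 95° = arccos(√0.9419) = 14.0°, giving θ ≈ 95 + 14.0 = 109.0°.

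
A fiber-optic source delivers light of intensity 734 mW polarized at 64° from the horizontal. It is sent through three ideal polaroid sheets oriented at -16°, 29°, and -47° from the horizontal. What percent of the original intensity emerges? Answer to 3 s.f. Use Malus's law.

≈ 0.0882%

By Malus's law, I₁ = 734 mW · cos²(80°) = 22.13 mW.
I₂ = I₁ · cos²(45°) = 22.13 · 0.5 = 11.07 mW.
I₃ = I₂ · cos²(76°) = 11.07 · 0.05853 = 0.6477 mW.
That is 0.08824% of the incident intensity.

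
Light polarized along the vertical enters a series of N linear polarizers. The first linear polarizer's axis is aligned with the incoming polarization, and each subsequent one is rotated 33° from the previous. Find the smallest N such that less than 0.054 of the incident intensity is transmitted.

N = 10

First polarizer is aligned with the polarization: full transmission.
Each further stage multiplies by cos²(33°) = 0.7034.
After N polarizers: T = 0.7034^(N−1). Require T < 0.054 ⇒ N−1 > ln(0.054)/ln(0.7034) = 8.29, so N−1 ≥ 9 and N = 10.
Check: N=10 gives T = 0.04214 < 0.054; N=9 gives T = 0.0599.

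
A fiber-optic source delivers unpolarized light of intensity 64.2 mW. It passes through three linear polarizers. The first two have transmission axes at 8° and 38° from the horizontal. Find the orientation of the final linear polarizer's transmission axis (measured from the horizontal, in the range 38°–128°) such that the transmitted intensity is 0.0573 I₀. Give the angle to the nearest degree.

θ ≈ 105°

Unpolarized light through the first polarizer → I₁ = ½ I₀, now polarized at 8°.
I₂ = I₁ cos²(38° − 8°) = 0.5 I₀ · cos²(30°) = 0.375 I₀.
Need I₃/I₀ = 0.0573, so cos²(θ − 38°) = 0.0573 / 0.375 = 0.1528.
θ − 38° = arccos(√0.1528) = 67.0°, giving θ ≈ 38 + 67.0 = 105.0°.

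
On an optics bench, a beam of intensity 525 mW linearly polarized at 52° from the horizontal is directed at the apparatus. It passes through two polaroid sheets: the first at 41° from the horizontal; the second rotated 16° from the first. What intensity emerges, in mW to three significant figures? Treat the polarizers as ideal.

I ≈ 467 mW

I₁ = 525 mW · cos²(11°) = 505.9 mW.
I₂ = I₁ · cos²(16°) = 505.9 · 0.924 = 467.5 mW.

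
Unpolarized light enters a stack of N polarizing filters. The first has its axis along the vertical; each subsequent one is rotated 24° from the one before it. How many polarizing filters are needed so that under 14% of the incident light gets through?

N = 9

First polarizer halves the unpolarized light: factor 1/2.
Each further stage multiplies by cos²(24°) = 0.8346.
After N polarizers: T = 0.5·0.8346^(N−1). Require T < 0.14 ⇒ N−1 > ln(0.14/0.5)/ln(0.8346) = 7.04, so N−1 ≥ 8 and N = 9.
Check: N=9 gives T = 0.1177 < 0.14; N=8 gives T = 0.141.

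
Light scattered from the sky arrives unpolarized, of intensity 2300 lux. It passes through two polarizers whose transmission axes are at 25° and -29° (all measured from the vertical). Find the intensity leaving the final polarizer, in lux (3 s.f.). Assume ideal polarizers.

I ≈ 397 lux

Unpolarized light through the first polarizer → I₁ = 2300 lux/2 = 1150 lux, polarized at 25°.
I₂ = I₁ · cos²(54°) = 1150 · 0.3455 = 397.3 lux.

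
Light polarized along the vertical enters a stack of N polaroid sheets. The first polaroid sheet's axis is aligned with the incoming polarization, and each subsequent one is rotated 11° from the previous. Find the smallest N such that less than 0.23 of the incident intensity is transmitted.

N = 41

First polarizer is aligned with the polarization: full transmission.
Each further stage multiplies by cos²(11°) = 0.9636.
After N polarizers: T = 0.9636^(N−1). Require T < 0.23 ⇒ N−1 > ln(0.23)/ln(0.9636) = 39.63, so N−1 ≥ 40 and N = 41.
Check: N=41 gives T = 0.2268 < 0.23; N=40 gives T = 0.2354.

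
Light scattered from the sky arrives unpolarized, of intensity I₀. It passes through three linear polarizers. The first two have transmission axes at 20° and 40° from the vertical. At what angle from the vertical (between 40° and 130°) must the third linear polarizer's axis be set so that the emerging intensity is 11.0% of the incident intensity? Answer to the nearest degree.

Unpolarized light through the first polarizer → I₁ = ½ I₀, now polarized at 20°.
I₂ = I₁ cos²(40° − 20°) = 0.5 I₀ · cos²(20°) = 0.4415 I₀.
Need I₃/I₀ = 0.11, so cos²(θ − 40°) = 0.11 / 0.4415 = 0.2491.
θ − 40° = arccos(√0.2491) = 60.1°, giving θ ≈ 40 + 60.1 = 100.1°.

θ ≈ 100°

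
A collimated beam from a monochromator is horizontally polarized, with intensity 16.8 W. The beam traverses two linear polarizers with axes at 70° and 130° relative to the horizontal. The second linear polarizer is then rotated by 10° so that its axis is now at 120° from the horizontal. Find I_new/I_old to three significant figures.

I_new/I_old ≈ 1.65

Before rotation:
I₁ = I₀ cos²(70° − 0°) = I₀ cos²(70°) = 0.117 I₀.
I₂ = I₁ cos²(130° − 70°) = 0.117 I₀ · cos²(60°) = 0.02924 I₀.
After rotation:
I₁ = I₀ cos²(70° − 0°) = I₀ cos²(70°) = 0.117 I₀.
I₂ = I₁ cos²(120° − 70°) = 0.117 I₀ · cos²(50°) = 0.04833 I₀.
Ratio = 0.04833 / 0.02924 = 1.653.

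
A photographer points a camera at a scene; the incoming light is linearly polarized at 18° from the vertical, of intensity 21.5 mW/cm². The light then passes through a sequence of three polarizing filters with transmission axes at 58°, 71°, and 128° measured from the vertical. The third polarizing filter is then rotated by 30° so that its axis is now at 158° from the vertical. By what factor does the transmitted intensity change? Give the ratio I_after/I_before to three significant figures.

I_new/I_old ≈ 0.00923

Before rotation:
By Malus's law, I₁ = I₀ cos²(58° − 18°) = I₀ cos²(40°) = 0.5868 I₀.
I₂ = I₁ cos²(71° − 58°) = 0.5868 I₀ · cos²(13°) = 0.5571 I₀.
I₃ = I₂ cos²(128° − 71°) = 0.5571 I₀ · cos²(57°) = 0.1653 I₀.
After rotation:
I₁ = I₀ cos²(58° − 18°) = I₀ cos²(40°) = 0.5868 I₀.
I₂ = I₁ cos²(71° − 58°) = 0.5868 I₀ · cos²(13°) = 0.5571 I₀.
I₃ = I₂ cos²(158° − 71°) = 0.5571 I₀ · cos²(87°) = 0.001526 I₀.
Ratio = 0.001526 / 0.1653 = 0.009234.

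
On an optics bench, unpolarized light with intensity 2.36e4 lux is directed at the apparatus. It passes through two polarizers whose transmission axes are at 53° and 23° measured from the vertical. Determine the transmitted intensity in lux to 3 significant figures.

Unpolarized light through the first polarizer → I₁ = 2.36e4 lux/2 = 1.18e+04 lux, polarized at 53°.
I₂ = I₁ · cos²(30°) = 1.18e+04 · 0.75 = 8850 lux.

I ≈ 8850 lux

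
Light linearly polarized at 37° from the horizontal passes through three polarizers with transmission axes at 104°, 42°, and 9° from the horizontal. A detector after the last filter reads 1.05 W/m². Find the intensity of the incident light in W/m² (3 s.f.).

I₀ ≈ 44.4 W/m²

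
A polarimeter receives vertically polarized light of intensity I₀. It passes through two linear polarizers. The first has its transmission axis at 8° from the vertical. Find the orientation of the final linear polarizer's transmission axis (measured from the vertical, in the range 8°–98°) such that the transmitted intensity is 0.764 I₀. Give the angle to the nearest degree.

θ ≈ 36°

By Malus's law, I₁ = I₀ cos²(8° − 0°) = I₀ cos²(8°) = 0.9806 I₀.
Need I₂/I₀ = 0.764, so cos²(θ − 8°) = 0.764 / 0.9806 = 0.7791.
θ − 8° = arccos(√0.7791) = 28.0°, giving θ ≈ 8 + 28.0 = 36.0°.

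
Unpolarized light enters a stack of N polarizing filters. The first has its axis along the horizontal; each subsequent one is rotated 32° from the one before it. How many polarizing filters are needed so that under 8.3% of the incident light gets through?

N = 7

First polarizer halves the unpolarized light: factor 1/2.
Each further stage multiplies by cos²(32°) = 0.7192.
After N polarizers: T = 0.5·0.7192^(N−1). Require T < 0.083 ⇒ N−1 > ln(0.083/0.5)/ln(0.7192) = 5.45, so N−1 ≥ 6 and N = 7.
Check: N=7 gives T = 0.06919 < 0.083; N=6 gives T = 0.0962.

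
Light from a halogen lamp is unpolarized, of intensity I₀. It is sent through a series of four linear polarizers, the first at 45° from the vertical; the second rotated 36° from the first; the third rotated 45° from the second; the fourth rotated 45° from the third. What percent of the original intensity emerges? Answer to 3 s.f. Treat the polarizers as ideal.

Unpolarized light through the first polarizer → I₁ = ½ I₀, now polarized at 45°.
I₂ = I₁ cos²(36°) = 0.5 · 0.6545 I₀ = 0.3273 I₀.
I₃ = I₂ cos²(45°) = 0.3273 · 0.5 I₀ = 0.1636 I₀.
I₄ = I₃ cos²(45°) = 0.1636 · 0.5 I₀ = 0.08181 I₀.
That is 8.181% of the incident intensity.

≈ 8.18%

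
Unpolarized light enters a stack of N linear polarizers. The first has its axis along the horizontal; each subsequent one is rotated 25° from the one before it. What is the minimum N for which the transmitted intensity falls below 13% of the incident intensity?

First polarizer halves the unpolarized light: factor 1/2.
Each further stage multiplies by cos²(25°) = 0.8214.
After N polarizers: T = 0.5·0.8214^(N−1). Require T < 0.13 ⇒ N−1 > ln(0.13/0.5)/ln(0.8214) = 6.85, so N−1 ≥ 7 and N = 8.
Check: N=8 gives T = 0.1261 < 0.13; N=7 gives T = 0.1536.

N = 8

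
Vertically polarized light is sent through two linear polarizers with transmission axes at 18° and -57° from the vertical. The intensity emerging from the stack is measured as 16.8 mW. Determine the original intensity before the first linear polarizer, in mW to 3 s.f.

I₁ = I₀ cos²(18° − 0°) = I₀ cos²(18°) = 0.9045 I₀.
I₂ = I₁ cos²(-57° − 18°) = 0.9045 I₀ · cos²(75°) = 0.06059 I₀.
So 16.8 mW = 0.06059 I₀, giving I₀ = 16.8/0.06059 = 277.3 mW.

I₀ ≈ 277 mW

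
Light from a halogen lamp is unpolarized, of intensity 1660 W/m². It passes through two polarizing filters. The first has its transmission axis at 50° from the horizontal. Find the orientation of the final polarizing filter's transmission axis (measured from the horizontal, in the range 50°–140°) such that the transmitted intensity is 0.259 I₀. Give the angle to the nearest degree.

Unpolarized light through the first polarizer → I₁ = ½ I₀, now polarized at 50°.
Need I₂/I₀ = 0.259, so cos²(θ − 50°) = 0.259 / 0.5 = 0.518.
θ − 50° = arccos(√0.518) = 44.0°, giving θ ≈ 50 + 44.0 = 94.0°.

θ ≈ 94°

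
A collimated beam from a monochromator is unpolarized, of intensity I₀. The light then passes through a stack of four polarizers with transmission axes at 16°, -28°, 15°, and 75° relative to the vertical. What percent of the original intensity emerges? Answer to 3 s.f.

≈ 3.46%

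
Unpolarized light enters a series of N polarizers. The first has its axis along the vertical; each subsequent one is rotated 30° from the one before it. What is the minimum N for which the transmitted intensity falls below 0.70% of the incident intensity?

First polarizer halves the unpolarized light: factor 1/2.
Each further stage multiplies by cos²(30°) = 0.75.
After N polarizers: T = 0.5·0.75^(N−1). Require T < 0.0070 ⇒ N−1 > ln(0.0070/0.5)/ln(0.75) = 14.84, so N−1 ≥ 15 and N = 16.
Check: N=16 gives T = 0.006682 < 0.0070; N=15 gives T = 0.008909.

N = 16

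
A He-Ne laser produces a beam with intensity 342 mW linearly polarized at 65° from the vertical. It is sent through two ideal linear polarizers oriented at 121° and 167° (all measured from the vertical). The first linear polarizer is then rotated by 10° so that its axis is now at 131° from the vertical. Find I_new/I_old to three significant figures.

Before rotation:
I₁ = I₀ cos²(121° − 65°) = I₀ cos²(56°) = 0.3127 I₀.
I₂ = I₁ cos²(167° − 121°) = 0.3127 I₀ · cos²(46°) = 0.1509 I₀.
After rotation:
I₁ = I₀ cos²(131° − 65°) = I₀ cos²(66°) = 0.1654 I₀.
I₂ = I₁ cos²(167° − 131°) = 0.1654 I₀ · cos²(36°) = 0.1083 I₀.
Ratio = 0.1083 / 0.1509 = 0.7176.

I_new/I_old ≈ 0.718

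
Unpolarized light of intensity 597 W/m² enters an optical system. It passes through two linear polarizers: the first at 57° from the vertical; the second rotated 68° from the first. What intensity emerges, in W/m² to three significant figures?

I ≈ 41.9 W/m²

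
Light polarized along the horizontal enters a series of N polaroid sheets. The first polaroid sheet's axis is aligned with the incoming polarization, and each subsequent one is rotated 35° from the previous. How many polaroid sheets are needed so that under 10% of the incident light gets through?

N = 7

First polarizer is aligned with the polarization: full transmission.
Each further stage multiplies by cos²(35°) = 0.671.
After N polarizers: T = 0.671^(N−1). Require T < 0.10 ⇒ N−1 > ln(0.10)/ln(0.671) = 5.77, so N−1 ≥ 6 and N = 7.
Check: N=7 gives T = 0.09128 < 0.10; N=6 gives T = 0.136.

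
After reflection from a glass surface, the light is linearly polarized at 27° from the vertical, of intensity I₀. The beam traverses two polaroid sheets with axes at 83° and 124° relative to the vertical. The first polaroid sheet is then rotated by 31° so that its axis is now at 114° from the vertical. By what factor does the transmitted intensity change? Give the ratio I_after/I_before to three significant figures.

Before rotation:
By Malus's law, I₁ = I₀ cos²(83° − 27°) = I₀ cos²(56°) = 0.3127 I₀.
I₂ = I₁ cos²(124° − 83°) = 0.3127 I₀ · cos²(41°) = 0.1781 I₀.
After rotation:
I₁ = I₀ cos²(114° − 27°) = I₀ cos²(87°) = 0.002739 I₀.
I₂ = I₁ cos²(124° − 114°) = 0.002739 I₀ · cos²(10°) = 0.002656 I₀.
Ratio = 0.002656 / 0.1781 = 0.01491.

I_new/I_old ≈ 0.0149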